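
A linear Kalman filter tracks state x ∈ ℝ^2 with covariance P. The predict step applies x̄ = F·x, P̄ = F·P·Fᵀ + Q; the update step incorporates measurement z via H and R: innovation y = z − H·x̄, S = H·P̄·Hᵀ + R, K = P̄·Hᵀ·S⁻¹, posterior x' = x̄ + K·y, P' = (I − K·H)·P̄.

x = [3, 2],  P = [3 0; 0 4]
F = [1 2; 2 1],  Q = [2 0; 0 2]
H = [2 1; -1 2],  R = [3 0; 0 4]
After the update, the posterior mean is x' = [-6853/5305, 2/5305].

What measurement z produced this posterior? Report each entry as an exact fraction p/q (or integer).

z = [-3, 1]

x̄ = F·x = [7, 8]
P̄ = F·P·Fᵀ + Q = [21 14; 14 18]
S = H·P̄·Hᵀ + R = [161 36; 36 41]
K = P̄·Hᵀ·S⁻¹ = [2044/5305 -889/5305; 1094/5305 1886/5305]
x' − x̄ = [-43988/5305, -42438/5305] = K·y
y = (KᵀK)⁻¹·Kᵀ·(x' − x̄) = [-25, -8]
z = y + H·x̄ = [-25, -8] + [22, 9] = [-3, 1]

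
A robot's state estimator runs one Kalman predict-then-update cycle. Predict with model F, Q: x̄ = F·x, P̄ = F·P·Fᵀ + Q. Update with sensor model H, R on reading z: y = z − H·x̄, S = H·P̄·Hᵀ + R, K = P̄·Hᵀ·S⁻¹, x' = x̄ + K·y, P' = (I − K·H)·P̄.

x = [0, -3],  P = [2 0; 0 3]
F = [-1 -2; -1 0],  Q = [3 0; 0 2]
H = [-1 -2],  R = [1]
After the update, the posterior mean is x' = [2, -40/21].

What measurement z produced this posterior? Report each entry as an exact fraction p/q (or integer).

x̄ = F·x = [6, 0]
P̄ = F·P·Fᵀ + Q = [17 2; 2 4]
S = H·P̄·Hᵀ + R = [42]
K = P̄·Hᵀ·S⁻¹ = [-1/2; -5/21]
x' − x̄ = [-4, -40/21] = K·y
y = (KᵀK)⁻¹·Kᵀ·(x' − x̄) = [8]
z = y + H·x̄ = [8] + [-6] = [2]

z = [2]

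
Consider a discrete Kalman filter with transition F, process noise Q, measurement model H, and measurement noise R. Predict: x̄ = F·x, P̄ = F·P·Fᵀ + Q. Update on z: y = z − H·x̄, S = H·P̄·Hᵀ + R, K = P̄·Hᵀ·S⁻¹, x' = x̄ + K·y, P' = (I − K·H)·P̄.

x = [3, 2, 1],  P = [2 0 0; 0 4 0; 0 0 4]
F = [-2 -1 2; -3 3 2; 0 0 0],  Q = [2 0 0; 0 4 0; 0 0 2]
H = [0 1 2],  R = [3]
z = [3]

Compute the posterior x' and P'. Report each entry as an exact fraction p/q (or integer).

x' = [-446/85, 211/85, 16/85]
P' = [2294/85 176/85 -64/85; 176/85 814/85 -296/85; -64/85 -296/85 154/85]

x̄ = F·x = [-6, -1, 0]
P̄ = F·P·Fᵀ + Q = [30 16 0; 16 74 0; 0 0 2]
y = z − H·x̄ = [4]
S = H·P̄·Hᵀ + R = [85]
K = P̄·Hᵀ·S⁻¹ = [16/85; 74/85; 4/85]
x' = x̄ + K·y = [-446/85, 211/85, 16/85]
P' = (I − K·H)·P̄ = [2294/85 176/85 -64/85; 176/85 814/85 -296/85; -64/85 -296/85 154/85]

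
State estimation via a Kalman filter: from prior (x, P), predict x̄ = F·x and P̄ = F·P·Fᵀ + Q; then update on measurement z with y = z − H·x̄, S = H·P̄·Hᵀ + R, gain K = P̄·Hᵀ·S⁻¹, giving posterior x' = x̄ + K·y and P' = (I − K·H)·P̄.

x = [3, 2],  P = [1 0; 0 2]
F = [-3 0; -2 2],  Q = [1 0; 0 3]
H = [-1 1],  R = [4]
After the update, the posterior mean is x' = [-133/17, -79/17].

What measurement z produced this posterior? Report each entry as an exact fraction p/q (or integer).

z = [2]

x̄ = F·x = [-9, -2]
P̄ = F·P·Fᵀ + Q = [10 6; 6 15]
S = H·P̄·Hᵀ + R = [17]
K = P̄·Hᵀ·S⁻¹ = [-4/17; 9/17]
x' − x̄ = [20/17, -45/17] = K·y
y = (KᵀK)⁻¹·Kᵀ·(x' − x̄) = [-5]
z = y + H·x̄ = [-5] + [7] = [2]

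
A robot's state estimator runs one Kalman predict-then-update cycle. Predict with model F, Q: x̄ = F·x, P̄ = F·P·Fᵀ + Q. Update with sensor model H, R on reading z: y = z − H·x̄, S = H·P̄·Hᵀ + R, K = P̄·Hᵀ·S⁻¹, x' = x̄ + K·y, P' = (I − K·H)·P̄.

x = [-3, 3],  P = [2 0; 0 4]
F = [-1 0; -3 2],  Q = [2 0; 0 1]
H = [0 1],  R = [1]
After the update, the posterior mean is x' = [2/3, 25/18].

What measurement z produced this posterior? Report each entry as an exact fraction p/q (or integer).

x̄ = F·x = [3, 15]
P̄ = F·P·Fᵀ + Q = [4 6; 6 35]
S = H·P̄·Hᵀ + R = [36]
K = P̄·Hᵀ·S⁻¹ = [1/6; 35/36]
x' − x̄ = [-7/3, -245/18] = K·y
y = (KᵀK)⁻¹·Kᵀ·(x' − x̄) = [-14]
z = y + H·x̄ = [-14] + [15] = [1]

z = [1]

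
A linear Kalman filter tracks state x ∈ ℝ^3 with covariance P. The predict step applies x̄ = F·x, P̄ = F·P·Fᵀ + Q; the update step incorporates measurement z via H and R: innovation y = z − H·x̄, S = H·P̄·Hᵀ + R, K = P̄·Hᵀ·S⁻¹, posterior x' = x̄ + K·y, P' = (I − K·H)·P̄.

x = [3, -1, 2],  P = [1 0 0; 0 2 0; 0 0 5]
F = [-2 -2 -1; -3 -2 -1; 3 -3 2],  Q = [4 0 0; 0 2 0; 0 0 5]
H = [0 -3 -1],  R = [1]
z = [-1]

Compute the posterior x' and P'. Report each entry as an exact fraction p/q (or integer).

x' = [-726/227, -1263/227, 4004/227]
P' = [1958/227 868/227 -2551/227; 868/227 1223/227 -3604/227; -2551/227 -3604/227 10843/227]

x̄ = F·x = [-6, -9, 16]
P̄ = F·P·Fᵀ + Q = [21 19 -4; 19 24 -7; -4 -7 52]
y = z − H·x̄ = [-12]
S = H·P̄·Hᵀ + R = [227]
K = P̄·Hᵀ·S⁻¹ = [-53/227; -65/227; -31/227]
x' = x̄ + K·y = [-726/227, -1263/227, 4004/227]
P' = (I − K·H)·P̄ = [1958/227 868/227 -2551/227; 868/227 1223/227 -3604/227; -2551/227 -3604/227 10843/227]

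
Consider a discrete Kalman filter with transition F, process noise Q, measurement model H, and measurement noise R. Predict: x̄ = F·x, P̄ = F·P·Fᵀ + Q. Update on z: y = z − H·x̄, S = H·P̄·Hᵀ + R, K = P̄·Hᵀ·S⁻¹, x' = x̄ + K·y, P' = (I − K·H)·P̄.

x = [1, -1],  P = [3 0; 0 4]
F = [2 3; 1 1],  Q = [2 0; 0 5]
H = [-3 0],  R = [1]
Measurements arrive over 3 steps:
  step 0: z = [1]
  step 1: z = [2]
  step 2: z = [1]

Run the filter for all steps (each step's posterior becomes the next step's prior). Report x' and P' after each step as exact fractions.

step 0: x̄ = F·x = [-1, 0]
step 0: P̄ = F·P·Fᵀ + Q = [50 18; 18 12]
step 0: y = z − H·x̄ = [-2]
step 0: S = H·P̄·Hᵀ + R = [451]
step 0: K = P̄·Hᵀ·S⁻¹ = [-150/451; -54/451]
step 0: x' = x̄ + K·y = [-151/451, 108/451]
step 0: P' = (I − K·H)·P̄ = [50/451 18/451; 18/451 2496/451]
step 1: x̄ = F·x = [2/41, -43/451]
step 1: P̄ = F·P·Fᵀ + Q = [2162/41 698/41; 698/41 4837/451]
step 1: y = z − H·x̄ = [88/41]
step 1: S = H·P̄·Hᵀ + R = [19499/41]
step 1: K = P̄·Hᵀ·S⁻¹ = [-6486/19499; -2094/19499]
step 1: x' = x̄ + K·y = [-12970/19499, -69889/214489]
step 1: P' = (I − K·H)·P̄ = [2162/19499 698/19499; 698/19499 1123987/214489]
step 2: x̄ = F·x = [-495007/214489, -212559/214489]
step 2: P̄ = F·P·Fᵀ + Q = [10732125/214489 3457915/214489; 3457915/214489 2235570/214489]
step 2: y = z − H·x̄ = [-1270532/214489]
step 2: S = H·P̄·Hᵀ + R = [96803614/214489]
step 2: K = P̄·Hᵀ·S⁻¹ = [-32196375/96803614; -10373745/96803614]
step 2: x' = x̄ + K·y = [-16345691/48401807, -17241687/48401807]
step 2: P' = (I − K·H)·P̄ = [10732125/96803614 3457915/96803614; 3457915/96803614 507236595/96803614]

step 0: x' = [-151/451, 108/451], P' = [50/451 18/451; 18/451 2496/451]
step 1: x' = [-12970/19499, -69889/214489], P' = [2162/19499 698/19499; 698/19499 1123987/214489]
step 2: x' = [-16345691/48401807, -17241687/48401807], P' = [10732125/96803614 3457915/96803614; 3457915/96803614 507236595/96803614]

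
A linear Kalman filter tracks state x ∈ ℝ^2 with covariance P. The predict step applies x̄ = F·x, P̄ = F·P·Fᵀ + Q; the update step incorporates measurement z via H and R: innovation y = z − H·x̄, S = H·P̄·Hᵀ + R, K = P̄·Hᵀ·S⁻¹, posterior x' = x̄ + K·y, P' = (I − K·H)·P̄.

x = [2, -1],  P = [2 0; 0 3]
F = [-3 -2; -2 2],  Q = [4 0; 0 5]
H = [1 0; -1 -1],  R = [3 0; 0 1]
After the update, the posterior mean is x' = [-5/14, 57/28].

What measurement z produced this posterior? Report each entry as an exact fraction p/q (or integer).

z = [-1, -2]

x̄ = F·x = [-4, -6]
P̄ = F·P·Fᵀ + Q = [34 0; 0 25]
S = H·P̄·Hᵀ + R = [37 -34; -34 60]
K = P̄·Hᵀ·S⁻¹ = [221/266 -51/532; -425/532 -925/1064]
x' − x̄ = [51/14, 225/28] = K·y
y = (KᵀK)⁻¹·Kᵀ·(x' − x̄) = [3, -12]
z = y + H·x̄ = [3, -12] + [-4, 10] = [-1, -2]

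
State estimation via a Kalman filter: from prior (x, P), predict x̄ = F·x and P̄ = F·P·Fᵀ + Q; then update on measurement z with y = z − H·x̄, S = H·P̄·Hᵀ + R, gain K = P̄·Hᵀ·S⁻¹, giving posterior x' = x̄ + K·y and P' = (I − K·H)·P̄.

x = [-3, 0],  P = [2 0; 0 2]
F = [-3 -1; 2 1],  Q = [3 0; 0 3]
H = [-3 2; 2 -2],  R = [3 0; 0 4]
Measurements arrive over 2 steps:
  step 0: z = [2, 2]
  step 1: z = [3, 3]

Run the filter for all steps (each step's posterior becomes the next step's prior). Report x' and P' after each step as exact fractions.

step 0: x̄ = F·x = [9, -6]
step 0: P̄ = F·P·Fᵀ + Q = [23 -14; -14 13]
step 0: y = z − H·x̄ = [41, -28]
step 0: S = H·P̄·Hᵀ + R = [430 -330; -330 260]
step 0: K = P̄·Hᵀ·S⁻¹ = [-8/29 -19/290; -7/145 -39/145]
step 0: x' = x̄ + K·y = [-69/145, -13/29]
step 0: P' = (I − K·H)·P̄ = [158/145 177/145; 177/145 51/29]
step 1: x̄ = F·x = [272/145, -7/5]
step 1: P̄ = F·P·Fᵀ + Q = [3174/145 -72/5; -72/5 14]
step 1: y = z − H·x̄ = [1657/145, -103/29]
step 1: S = H·P̄·Hᵀ + R = [62177/145 -48044/145; -48044/145 7620/29]
step 1: K = P̄·Hᵀ·S⁻¹ = [-140334/523429 -32379/523429; -20224/523429 -138651/523429]
step 1: x' = x̄ + K·y = [-506797/523429, -471462/523429]
step 1: P' = (I − K·H)·P̄ = [550518/523429 615276/523429; 615276/523429 892578/523429]

step 0: x' = [-69/145, -13/29], P' = [158/145 177/145; 177/145 51/29]
step 1: x' = [-506797/523429, -471462/523429], P' = [550518/523429 615276/523429; 615276/523429 892578/523429]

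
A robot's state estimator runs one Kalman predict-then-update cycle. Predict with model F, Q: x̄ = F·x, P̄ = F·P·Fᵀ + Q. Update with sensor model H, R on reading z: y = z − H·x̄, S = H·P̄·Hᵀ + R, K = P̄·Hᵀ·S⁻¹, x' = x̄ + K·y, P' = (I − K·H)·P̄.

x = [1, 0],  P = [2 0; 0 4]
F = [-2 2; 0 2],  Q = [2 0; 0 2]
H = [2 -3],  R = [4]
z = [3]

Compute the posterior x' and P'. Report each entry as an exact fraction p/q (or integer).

x̄ = F·x = [-2, 0]
P̄ = F·P·Fᵀ + Q = [26 16; 16 18]
y = z − H·x̄ = [7]
S = H·P̄·Hᵀ + R = [78]
K = P̄·Hᵀ·S⁻¹ = [2/39; -11/39]
x' = x̄ + K·y = [-64/39, -77/39]
P' = (I − K·H)·P̄ = [1006/39 668/39; 668/39 460/39]

x' = [-64/39, -77/39]
P' = [1006/39 668/39; 668/39 460/39]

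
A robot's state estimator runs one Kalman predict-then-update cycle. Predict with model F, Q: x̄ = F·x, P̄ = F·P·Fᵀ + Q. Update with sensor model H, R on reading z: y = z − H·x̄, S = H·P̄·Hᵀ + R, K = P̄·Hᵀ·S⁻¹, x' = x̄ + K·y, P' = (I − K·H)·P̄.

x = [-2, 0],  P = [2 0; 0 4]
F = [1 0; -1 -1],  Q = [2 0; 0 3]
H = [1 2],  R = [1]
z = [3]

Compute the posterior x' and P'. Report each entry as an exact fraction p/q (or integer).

x̄ = F·x = [-2, 2]
P̄ = F·P·Fᵀ + Q = [4 -2; -2 9]
y = z − H·x̄ = [1]
S = H·P̄·Hᵀ + R = [33]
K = P̄·Hᵀ·S⁻¹ = [0; 16/33]
x' = x̄ + K·y = [-2, 82/33]
P' = (I − K·H)·P̄ = [4 -2; -2 41/33]

x' = [-2, 82/33]
P' = [4 -2; -2 41/33]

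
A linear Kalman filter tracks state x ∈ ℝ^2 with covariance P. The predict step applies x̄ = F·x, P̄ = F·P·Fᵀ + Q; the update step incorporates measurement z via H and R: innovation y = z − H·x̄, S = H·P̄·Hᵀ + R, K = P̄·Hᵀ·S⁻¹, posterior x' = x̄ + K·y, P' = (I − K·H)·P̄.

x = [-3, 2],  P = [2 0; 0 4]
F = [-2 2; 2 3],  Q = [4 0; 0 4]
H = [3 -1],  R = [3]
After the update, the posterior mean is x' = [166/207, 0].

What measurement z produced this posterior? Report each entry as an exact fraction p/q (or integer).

z = [2]

x̄ = F·x = [10, 0]
P̄ = F·P·Fᵀ + Q = [28 16; 16 48]
S = H·P̄·Hᵀ + R = [207]
K = P̄·Hᵀ·S⁻¹ = [68/207; 0]
x' − x̄ = [-1904/207, 0] = K·y
y = (KᵀK)⁻¹·Kᵀ·(x' − x̄) = [-28]
z = y + H·x̄ = [-28] + [30] = [2]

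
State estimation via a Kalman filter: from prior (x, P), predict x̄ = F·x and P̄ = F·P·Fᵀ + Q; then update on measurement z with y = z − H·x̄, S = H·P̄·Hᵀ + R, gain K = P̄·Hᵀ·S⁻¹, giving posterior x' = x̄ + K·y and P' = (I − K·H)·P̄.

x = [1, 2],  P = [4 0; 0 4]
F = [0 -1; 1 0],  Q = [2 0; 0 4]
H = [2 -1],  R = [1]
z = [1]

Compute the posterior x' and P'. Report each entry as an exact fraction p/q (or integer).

x̄ = F·x = [-2, 1]
P̄ = F·P·Fᵀ + Q = [6 0; 0 8]
y = z − H·x̄ = [6]
S = H·P̄·Hᵀ + R = [33]
K = P̄·Hᵀ·S⁻¹ = [4/11; -8/33]
x' = x̄ + K·y = [2/11, -5/11]
P' = (I − K·H)·P̄ = [18/11 32/11; 32/11 200/33]

x' = [2/11, -5/11]
P' = [18/11 32/11; 32/11 200/33]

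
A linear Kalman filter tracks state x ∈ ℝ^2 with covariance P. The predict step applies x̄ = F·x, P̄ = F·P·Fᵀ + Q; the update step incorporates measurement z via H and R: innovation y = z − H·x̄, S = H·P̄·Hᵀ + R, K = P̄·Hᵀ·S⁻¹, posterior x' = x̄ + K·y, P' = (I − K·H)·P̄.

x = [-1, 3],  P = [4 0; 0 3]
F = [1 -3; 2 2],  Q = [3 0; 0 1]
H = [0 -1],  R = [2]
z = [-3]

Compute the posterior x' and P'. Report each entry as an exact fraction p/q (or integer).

x' = [-300/31, 95/31]
P' = [954/31 -20/31; -20/31 58/31]

x̄ = F·x = [-10, 4]
P̄ = F·P·Fᵀ + Q = [34 -10; -10 29]
y = z − H·x̄ = [1]
S = H·P̄·Hᵀ + R = [31]
K = P̄·Hᵀ·S⁻¹ = [10/31; -29/31]
x' = x̄ + K·y = [-300/31, 95/31]
P' = (I − K·H)·P̄ = [954/31 -20/31; -20/31 58/31]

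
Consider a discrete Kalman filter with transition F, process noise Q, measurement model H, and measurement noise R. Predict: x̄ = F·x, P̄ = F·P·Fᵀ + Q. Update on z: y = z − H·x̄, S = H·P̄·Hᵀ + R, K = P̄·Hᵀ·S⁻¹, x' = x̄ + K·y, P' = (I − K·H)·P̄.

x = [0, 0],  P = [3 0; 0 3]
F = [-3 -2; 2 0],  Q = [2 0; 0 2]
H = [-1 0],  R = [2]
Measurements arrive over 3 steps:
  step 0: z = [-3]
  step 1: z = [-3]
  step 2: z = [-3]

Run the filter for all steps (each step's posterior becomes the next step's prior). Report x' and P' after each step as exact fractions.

step 0: x' = [123/43, -54/43], P' = [82/43 -36/43; -36/43 278/43]
step 1: x' = [133/53, 198/53], P' = [1504/795 -116/265; -116/265 2082/265]
step 2: x' = [132/59, 4246/3127], P' = [113/59 -24/59; -24/59 71434/9381]

step 0: x̄ = F·x = [0, 0]
step 0: P̄ = F·P·Fᵀ + Q = [41 -18; -18 14]
step 0: y = z − H·x̄ = [-3]
step 0: S = H·P̄·Hᵀ + R = [43]
step 0: K = P̄·Hᵀ·S⁻¹ = [-41/43; 18/43]
step 0: x' = x̄ + K·y = [123/43, -54/43]
step 0: P' = (I − K·H)·P̄ = [82/43 -36/43; -36/43 278/43]
step 1: x̄ = F·x = [-261/43, 246/43]
step 1: P̄ = F·P·Fᵀ + Q = [1504/43 -348/43; -348/43 414/43]
step 1: y = z − H·x̄ = [-390/43]
step 1: S = H·P̄·Hᵀ + R = [1590/43]
step 1: K = P̄·Hᵀ·S⁻¹ = [-752/795; 58/265]
step 1: x' = x̄ + K·y = [133/53, 198/53]
step 1: P' = (I − K·H)·P̄ = [1504/795 -116/265; -116/265 2082/265]
step 2: x̄ = F·x = [-15, 266/53]
step 2: P̄ = F·P·Fᵀ + Q = [226/5 -48/5; -48/5 7606/795]
step 2: y = z − H·x̄ = [-18]
step 2: S = H·P̄·Hᵀ + R = [236/5]
step 2: K = P̄·Hᵀ·S⁻¹ = [-113/118; 12/59]
step 2: x' = x̄ + K·y = [132/59, 4246/3127]
step 2: P' = (I − K·H)·P̄ = [113/59 -24/59; -24/59 71434/9381]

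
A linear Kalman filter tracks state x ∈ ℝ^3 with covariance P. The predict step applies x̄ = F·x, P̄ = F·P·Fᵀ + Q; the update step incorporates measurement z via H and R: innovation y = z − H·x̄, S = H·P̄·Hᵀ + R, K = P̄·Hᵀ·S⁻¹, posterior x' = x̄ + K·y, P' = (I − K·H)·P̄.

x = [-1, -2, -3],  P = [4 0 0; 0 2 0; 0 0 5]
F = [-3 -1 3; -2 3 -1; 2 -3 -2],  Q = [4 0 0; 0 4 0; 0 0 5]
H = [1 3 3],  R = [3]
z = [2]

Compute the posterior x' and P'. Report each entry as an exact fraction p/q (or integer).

x̄ = F·x = [-4, -1, 10]
P̄ = F·P·Fᵀ + Q = [87 3 -48; 3 43 -24; -48 -24 59]
y = z − H·x̄ = [-21]
S = H·P̄·Hᵀ + R = [306]
K = P̄·Hᵀ·S⁻¹ = [-8/51; 10/51; 19/102]
x' = x̄ + K·y = [-12/17, -87/17, 207/34]
P' = (I − K·H)·P̄ = [1351/17 211/17 -664/17; 211/17 531/17 -598/17; -664/17 -598/17 1645/34]

x' = [-12/17, -87/17, 207/34]
P' = [1351/17 211/17 -664/17; 211/17 531/17 -598/17; -664/17 -598/17 1645/34]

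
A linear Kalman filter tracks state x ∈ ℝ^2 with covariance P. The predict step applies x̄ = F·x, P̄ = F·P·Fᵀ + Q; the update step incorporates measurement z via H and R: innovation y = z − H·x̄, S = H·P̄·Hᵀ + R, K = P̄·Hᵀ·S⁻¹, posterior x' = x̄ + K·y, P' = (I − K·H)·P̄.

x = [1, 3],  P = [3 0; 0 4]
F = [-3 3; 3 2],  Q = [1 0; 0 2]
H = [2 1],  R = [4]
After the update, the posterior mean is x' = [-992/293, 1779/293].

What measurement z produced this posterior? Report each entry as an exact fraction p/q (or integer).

z = [-1]

x̄ = F·x = [6, 9]
P̄ = F·P·Fᵀ + Q = [64 -3; -3 45]
S = H·P̄·Hᵀ + R = [293]
K = P̄·Hᵀ·S⁻¹ = [125/293; 39/293]
x' − x̄ = [-2750/293, -858/293] = K·y
y = (KᵀK)⁻¹·Kᵀ·(x' − x̄) = [-22]
z = y + H·x̄ = [-22] + [21] = [-1]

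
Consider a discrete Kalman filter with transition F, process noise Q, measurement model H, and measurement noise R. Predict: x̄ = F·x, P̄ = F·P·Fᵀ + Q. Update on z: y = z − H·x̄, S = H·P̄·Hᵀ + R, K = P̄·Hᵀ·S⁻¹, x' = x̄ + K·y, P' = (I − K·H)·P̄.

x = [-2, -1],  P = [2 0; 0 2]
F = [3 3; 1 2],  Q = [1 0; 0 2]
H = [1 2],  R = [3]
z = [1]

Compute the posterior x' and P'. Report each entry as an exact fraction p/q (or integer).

x̄ = F·x = [-9, -4]
P̄ = F·P·Fᵀ + Q = [37 18; 18 12]
y = z − H·x̄ = [18]
S = H·P̄·Hᵀ + R = [160]
K = P̄·Hᵀ·S⁻¹ = [73/160; 21/80]
x' = x̄ + K·y = [-63/80, 29/40]
P' = (I − K·H)·P̄ = [591/160 -93/80; -93/80 39/40]

x' = [-63/80, 29/40]
P' = [591/160 -93/80; -93/80 39/40]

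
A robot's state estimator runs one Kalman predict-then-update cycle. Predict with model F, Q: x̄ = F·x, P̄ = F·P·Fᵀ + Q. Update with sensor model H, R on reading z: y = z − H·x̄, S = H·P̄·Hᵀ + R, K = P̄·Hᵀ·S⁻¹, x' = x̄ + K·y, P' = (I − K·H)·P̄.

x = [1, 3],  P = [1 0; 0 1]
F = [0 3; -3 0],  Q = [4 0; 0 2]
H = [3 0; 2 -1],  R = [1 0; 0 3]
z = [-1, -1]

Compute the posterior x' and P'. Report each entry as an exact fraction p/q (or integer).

x̄ = F·x = [9, -3]
P̄ = F·P·Fᵀ + Q = [13 0; 0 11]
y = z − H·x̄ = [-28, -22]
S = H·P̄·Hᵀ + R = [118 78; 78 66]
K = P̄·Hᵀ·S⁻¹ = [91/284 13/852; 143/284 -649/852]
x' = x̄ + K·y = [-131/426, -145/426]
P' = (I − K·H)·P̄ = [91/852 143/852; 143/852 2233/852]

x' = [-131/426, -145/426]
P' = [91/852 143/852; 143/852 2233/852]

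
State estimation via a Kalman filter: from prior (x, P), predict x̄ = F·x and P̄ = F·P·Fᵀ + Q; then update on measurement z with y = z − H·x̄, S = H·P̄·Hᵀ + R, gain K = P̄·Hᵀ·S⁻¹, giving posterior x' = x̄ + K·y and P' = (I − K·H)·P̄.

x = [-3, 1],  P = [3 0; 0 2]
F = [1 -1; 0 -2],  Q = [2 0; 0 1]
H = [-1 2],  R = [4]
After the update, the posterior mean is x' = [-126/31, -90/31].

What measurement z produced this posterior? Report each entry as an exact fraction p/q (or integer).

z = [-2]

x̄ = F·x = [-4, -2]
P̄ = F·P·Fᵀ + Q = [7 4; 4 9]
S = H·P̄·Hᵀ + R = [31]
K = P̄·Hᵀ·S⁻¹ = [1/31; 14/31]
x' − x̄ = [-2/31, -28/31] = K·y
y = (KᵀK)⁻¹·Kᵀ·(x' − x̄) = [-2]
z = y + H·x̄ = [-2] + [0] = [-2]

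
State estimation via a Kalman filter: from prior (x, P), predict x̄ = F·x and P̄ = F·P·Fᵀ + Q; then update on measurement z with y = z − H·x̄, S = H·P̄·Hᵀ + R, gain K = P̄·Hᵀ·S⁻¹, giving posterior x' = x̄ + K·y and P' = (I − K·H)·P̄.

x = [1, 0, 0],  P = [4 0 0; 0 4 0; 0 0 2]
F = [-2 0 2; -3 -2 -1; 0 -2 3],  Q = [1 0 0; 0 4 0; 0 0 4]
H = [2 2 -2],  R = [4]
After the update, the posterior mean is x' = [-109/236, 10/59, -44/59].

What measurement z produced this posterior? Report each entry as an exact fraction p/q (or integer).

z = [1]

x̄ = F·x = [-2, -3, 0]
P̄ = F·P·Fᵀ + Q = [25 20 12; 20 58 10; 12 10 38]
S = H·P̄·Hᵀ + R = [472]
K = P̄·Hᵀ·S⁻¹ = [33/236; 17/59; -4/59]
x' − x̄ = [363/236, 187/59, -44/59] = K·y
y = (KᵀK)⁻¹·Kᵀ·(x' − x̄) = [11]
z = y + H·x̄ = [11] + [-10] = [1]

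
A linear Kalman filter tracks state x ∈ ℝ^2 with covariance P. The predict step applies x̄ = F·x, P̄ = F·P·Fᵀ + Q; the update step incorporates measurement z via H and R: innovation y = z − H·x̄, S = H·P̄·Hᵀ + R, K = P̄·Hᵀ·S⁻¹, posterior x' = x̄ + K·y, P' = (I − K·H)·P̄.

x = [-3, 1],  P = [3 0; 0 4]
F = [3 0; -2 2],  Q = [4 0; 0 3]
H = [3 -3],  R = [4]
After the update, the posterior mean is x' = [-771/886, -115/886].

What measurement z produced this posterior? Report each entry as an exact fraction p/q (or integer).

z = [-2]

x̄ = F·x = [-9, 8]
P̄ = F·P·Fᵀ + Q = [31 -18; -18 31]
S = H·P̄·Hᵀ + R = [886]
K = P̄·Hᵀ·S⁻¹ = [147/886; -147/886]
x' − x̄ = [7203/886, -7203/886] = K·y
y = (KᵀK)⁻¹·Kᵀ·(x' − x̄) = [49]
z = y + H·x̄ = [49] + [-51] = [-2]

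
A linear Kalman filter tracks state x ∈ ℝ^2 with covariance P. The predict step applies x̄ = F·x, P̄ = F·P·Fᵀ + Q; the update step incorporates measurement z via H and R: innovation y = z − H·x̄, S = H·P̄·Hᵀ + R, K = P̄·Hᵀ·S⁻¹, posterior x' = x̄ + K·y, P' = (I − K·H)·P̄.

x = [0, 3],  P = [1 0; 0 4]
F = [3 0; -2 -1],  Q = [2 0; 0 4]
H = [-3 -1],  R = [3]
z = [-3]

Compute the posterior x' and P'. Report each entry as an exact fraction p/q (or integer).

x' = [27/13, -45/13]
P' = [43/26 -51/13; -51/13 150/13]

x̄ = F·x = [0, -3]
P̄ = F·P·Fᵀ + Q = [11 -6; -6 12]
y = z − H·x̄ = [-6]
S = H·P̄·Hᵀ + R = [78]
K = P̄·Hᵀ·S⁻¹ = [-9/26; 1/13]
x' = x̄ + K·y = [27/13, -45/13]
P' = (I − K·H)·P̄ = [43/26 -51/13; -51/13 150/13]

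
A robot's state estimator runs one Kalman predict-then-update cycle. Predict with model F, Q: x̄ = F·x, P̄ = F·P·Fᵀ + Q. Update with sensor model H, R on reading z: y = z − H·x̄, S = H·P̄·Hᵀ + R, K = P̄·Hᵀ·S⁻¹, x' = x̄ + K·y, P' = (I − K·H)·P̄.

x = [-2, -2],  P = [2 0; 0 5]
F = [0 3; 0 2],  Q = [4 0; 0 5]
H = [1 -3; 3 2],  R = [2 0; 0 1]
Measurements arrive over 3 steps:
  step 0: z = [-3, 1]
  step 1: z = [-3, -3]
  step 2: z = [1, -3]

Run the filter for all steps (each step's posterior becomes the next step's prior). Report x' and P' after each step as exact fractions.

step 0: x̄ = F·x = [-6, -4]
step 0: P̄ = F·P·Fᵀ + Q = [49 30; 30 25]
step 0: y = z − H·x̄ = [-9, 27]
step 0: S = H·P̄·Hᵀ + R = [96 -213; -213 902]
step 0: K = P̄·Hᵀ·S⁻¹ = [7109/41223 3713/13741; -3590/13741 1285/13741]
step 0: x' = x̄ + K·y = [-3522/13741, 12041/13741]
step 0: P' = (I − K·H)·P̄ = [5623/41223 -955/13741; -955/13741 2075/13741]
step 1: x̄ = F·x = [36123/13741, 24082/13741]
step 1: P̄ = F·P·Fᵀ + Q = [73639/13741 12450/13741; 12450/13741 77005/13741]
step 1: y = z − H·x̄ = [-5100/13741, -15212/1057]
step 1: S = H·P̄·Hᵀ + R = [719466/13741 -25251/1057; -25251/1057 87224/1057]
step 1: K = P̄·Hᵀ·S⁻¹ = [8866979/51528603 4579223/17176201; -4488200/17176201 1599355/17176201]
step 1: x' = x̄ + K·y = [-21846065/17176201, 8750822/17176201]
step 1: P' = (I − K·H)·P̄ = [6970993/51528603 -1195885/17176201; -1195885/17176201 2593505/17176201]
step 2: x̄ = F·x = [26252466/17176201, 17501644/17176201]
step 2: P̄ = F·P·Fᵀ + Q = [92046349/17176201 15561030/17176201; 15561030/17176201 96255025/17176201]
step 2: y = z − H·x̄ = [43428667/17176201, -165289289/17176201]
step 2: S = H·P̄·Hᵀ + R = [899327796/17176201 -410318313/17176201; -410318313/17176201 1417345802/17176201]
step 2: K = P̄·Hᵀ·S⁻¹ = [11083375409/64408733823 5723846813/21469577941; -5610074090/21469577941 1999130785/21469577941]
step 2: x' = x̄ + K·y = [-38777340550/64408733823, -11546210691/21469577941]
step 2: P' = (I − K·H)·P̄ = [8713465723/64408733823 -1494809455/21469577941; -1494809455/21469577941 3241779575/21469577941]

step 0: x' = [-3522/13741, 12041/13741], P' = [5623/41223 -955/13741; -955/13741 2075/13741]
step 1: x' = [-21846065/17176201, 8750822/17176201], P' = [6970993/51528603 -1195885/17176201; -1195885/17176201 2593505/17176201]
step 2: x' = [-38777340550/64408733823, -11546210691/21469577941], P' = [8713465723/64408733823 -1494809455/21469577941; -1494809455/21469577941 3241779575/21469577941]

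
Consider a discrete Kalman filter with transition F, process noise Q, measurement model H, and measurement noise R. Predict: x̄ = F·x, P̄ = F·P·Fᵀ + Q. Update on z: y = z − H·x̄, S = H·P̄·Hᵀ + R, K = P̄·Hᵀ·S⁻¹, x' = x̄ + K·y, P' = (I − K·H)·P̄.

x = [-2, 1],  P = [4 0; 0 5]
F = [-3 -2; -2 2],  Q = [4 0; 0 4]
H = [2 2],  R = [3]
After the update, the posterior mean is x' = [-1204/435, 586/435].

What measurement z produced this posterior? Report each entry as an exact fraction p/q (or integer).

x̄ = F·x = [4, 6]
P̄ = F·P·Fᵀ + Q = [60 4; 4 40]
S = H·P̄·Hᵀ + R = [435]
K = P̄·Hᵀ·S⁻¹ = [128/435; 88/435]
x' − x̄ = [-2944/435, -2024/435] = K·y
y = (KᵀK)⁻¹·Kᵀ·(x' − x̄) = [-23]
z = y + H·x̄ = [-23] + [20] = [-3]

z = [-3]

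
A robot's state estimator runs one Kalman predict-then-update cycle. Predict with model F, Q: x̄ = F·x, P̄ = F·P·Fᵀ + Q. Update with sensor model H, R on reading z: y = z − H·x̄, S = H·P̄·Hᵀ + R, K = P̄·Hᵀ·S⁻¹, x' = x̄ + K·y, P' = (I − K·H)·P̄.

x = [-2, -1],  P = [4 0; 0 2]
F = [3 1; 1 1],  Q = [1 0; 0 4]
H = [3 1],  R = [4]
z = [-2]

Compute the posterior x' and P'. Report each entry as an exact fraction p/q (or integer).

x̄ = F·x = [-7, -3]
P̄ = F·P·Fᵀ + Q = [39 14; 14 10]
y = z − H·x̄ = [22]
S = H·P̄·Hᵀ + R = [449]
K = P̄·Hᵀ·S⁻¹ = [131/449; 52/449]
x' = x̄ + K·y = [-261/449, -203/449]
P' = (I − K·H)·P̄ = [350/449 -526/449; -526/449 1786/449]

x' = [-261/449, -203/449]
P' = [350/449 -526/449; -526/449 1786/449]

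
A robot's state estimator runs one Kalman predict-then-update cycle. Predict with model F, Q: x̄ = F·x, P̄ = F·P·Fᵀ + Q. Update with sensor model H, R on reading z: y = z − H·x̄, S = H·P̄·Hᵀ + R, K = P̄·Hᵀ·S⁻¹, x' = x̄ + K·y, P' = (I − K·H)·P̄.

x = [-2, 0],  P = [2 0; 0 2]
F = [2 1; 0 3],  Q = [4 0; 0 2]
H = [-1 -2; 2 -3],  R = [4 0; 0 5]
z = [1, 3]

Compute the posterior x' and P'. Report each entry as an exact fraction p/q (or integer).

x' = [445/6611, -4981/6611]
P' = [6972/6611 1768/6611; 1768/6611 2762/6611]

x̄ = F·x = [-4, 0]
P̄ = F·P·Fᵀ + Q = [14 6; 6 20]
y = z − H·x̄ = [-3, 11]
S = H·P̄·Hᵀ + R = [122 86; 86 169]
K = P̄·Hᵀ·S⁻¹ = [-2627/6611 1728/6611; -1823/6611 -950/6611]
x' = x̄ + K·y = [445/6611, -4981/6611]
P' = (I − K·H)·P̄ = [6972/6611 1768/6611; 1768/6611 2762/6611]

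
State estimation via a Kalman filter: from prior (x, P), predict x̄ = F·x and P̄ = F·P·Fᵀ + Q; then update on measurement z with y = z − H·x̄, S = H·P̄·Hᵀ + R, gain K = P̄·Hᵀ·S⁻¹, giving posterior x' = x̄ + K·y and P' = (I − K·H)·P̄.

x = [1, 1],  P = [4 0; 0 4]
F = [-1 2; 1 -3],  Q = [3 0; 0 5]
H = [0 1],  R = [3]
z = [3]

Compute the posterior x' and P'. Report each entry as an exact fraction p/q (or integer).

x̄ = F·x = [1, -2]
P̄ = F·P·Fᵀ + Q = [23 -28; -28 45]
y = z − H·x̄ = [5]
S = H·P̄·Hᵀ + R = [48]
K = P̄·Hᵀ·S⁻¹ = [-7/12; 15/16]
x' = x̄ + K·y = [-23/12, 43/16]
P' = (I − K·H)·P̄ = [20/3 -7/4; -7/4 45/16]

x' = [-23/12, 43/16]
P' = [20/3 -7/4; -7/4 45/16]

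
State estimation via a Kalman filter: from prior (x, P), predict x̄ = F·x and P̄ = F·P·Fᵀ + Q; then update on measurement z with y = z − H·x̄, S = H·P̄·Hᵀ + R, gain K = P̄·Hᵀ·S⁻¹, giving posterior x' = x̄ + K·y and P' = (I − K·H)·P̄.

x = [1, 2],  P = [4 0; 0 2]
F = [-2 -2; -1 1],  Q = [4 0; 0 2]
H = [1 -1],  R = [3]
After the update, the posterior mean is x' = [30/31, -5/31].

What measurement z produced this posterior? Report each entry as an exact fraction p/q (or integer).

x̄ = F·x = [-6, 1]
P̄ = F·P·Fᵀ + Q = [28 4; 4 8]
S = H·P̄·Hᵀ + R = [31]
K = P̄·Hᵀ·S⁻¹ = [24/31; -4/31]
x' − x̄ = [216/31, -36/31] = K·y
y = (KᵀK)⁻¹·Kᵀ·(x' − x̄) = [9]
z = y + H·x̄ = [9] + [-7] = [2]

z = [2]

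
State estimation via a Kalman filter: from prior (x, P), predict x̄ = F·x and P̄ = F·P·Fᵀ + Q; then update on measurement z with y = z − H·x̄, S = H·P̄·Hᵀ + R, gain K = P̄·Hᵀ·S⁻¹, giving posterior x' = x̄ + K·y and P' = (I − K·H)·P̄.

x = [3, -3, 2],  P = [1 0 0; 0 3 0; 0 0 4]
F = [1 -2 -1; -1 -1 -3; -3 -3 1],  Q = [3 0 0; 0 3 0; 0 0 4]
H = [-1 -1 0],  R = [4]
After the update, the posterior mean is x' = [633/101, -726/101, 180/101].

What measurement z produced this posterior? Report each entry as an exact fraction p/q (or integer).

z = [1]

x̄ = F·x = [7, -6, 2]
P̄ = F·P·Fᵀ + Q = [20 17 11; 17 43 0; 11 0 44]
S = H·P̄·Hᵀ + R = [101]
K = P̄·Hᵀ·S⁻¹ = [-37/101; -60/101; -11/101]
x' − x̄ = [-74/101, -120/101, -22/101] = K·y
y = (KᵀK)⁻¹·Kᵀ·(x' − x̄) = [2]
z = y + H·x̄ = [2] + [-1] = [1]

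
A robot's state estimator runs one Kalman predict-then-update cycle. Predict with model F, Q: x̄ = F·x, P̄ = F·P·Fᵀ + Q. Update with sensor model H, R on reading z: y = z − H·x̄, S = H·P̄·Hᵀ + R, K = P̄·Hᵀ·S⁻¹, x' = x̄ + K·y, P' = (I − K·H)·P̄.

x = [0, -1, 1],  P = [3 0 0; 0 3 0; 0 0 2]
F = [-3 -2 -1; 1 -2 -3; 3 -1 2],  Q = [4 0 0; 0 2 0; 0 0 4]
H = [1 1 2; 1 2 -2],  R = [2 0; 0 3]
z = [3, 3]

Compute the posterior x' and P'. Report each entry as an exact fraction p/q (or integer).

x' = [68911/20960, -851/4192, -587/20960]
P' = [362203/20960 -47135/4192 -62231/20960; -47135/4192 32959/4192 8331/4192; -62231/20960 8331/4192 17027/20960]

x̄ = F·x = [1, -1, 3]
P̄ = F·P·Fᵀ + Q = [45 9 -25; 9 35 3; -25 3 42]
y = z − H·x̄ = [-3, 10]
S = H·P̄·Hᵀ + R = [180 -20; -20 468]
K = P̄·Hᵀ·S⁻¹ = [1033/20960 1021/4192; 1243/4192 707/4192; 6739/20960 -865/4192]
x' = x̄ + K·y = [68911/20960, -851/4192, -587/20960]
P' = (I − K·H)·P̄ = [362203/20960 -47135/4192 -62231/20960; -47135/4192 32959/4192 8331/4192; -62231/20960 8331/4192 17027/20960]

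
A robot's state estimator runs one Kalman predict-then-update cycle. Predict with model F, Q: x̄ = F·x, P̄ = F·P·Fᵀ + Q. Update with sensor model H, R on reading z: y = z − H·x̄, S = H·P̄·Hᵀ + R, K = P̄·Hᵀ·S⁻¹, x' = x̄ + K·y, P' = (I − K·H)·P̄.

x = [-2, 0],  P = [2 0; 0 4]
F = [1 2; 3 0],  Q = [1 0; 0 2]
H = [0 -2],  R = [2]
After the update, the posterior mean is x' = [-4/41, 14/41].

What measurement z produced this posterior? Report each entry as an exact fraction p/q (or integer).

z = [-1]

x̄ = F·x = [-2, -6]
P̄ = F·P·Fᵀ + Q = [19 6; 6 20]
S = H·P̄·Hᵀ + R = [82]
K = P̄·Hᵀ·S⁻¹ = [-6/41; -20/41]
x' − x̄ = [78/41, 260/41] = K·y
y = (KᵀK)⁻¹·Kᵀ·(x' − x̄) = [-13]
z = y + H·x̄ = [-13] + [12] = [-1]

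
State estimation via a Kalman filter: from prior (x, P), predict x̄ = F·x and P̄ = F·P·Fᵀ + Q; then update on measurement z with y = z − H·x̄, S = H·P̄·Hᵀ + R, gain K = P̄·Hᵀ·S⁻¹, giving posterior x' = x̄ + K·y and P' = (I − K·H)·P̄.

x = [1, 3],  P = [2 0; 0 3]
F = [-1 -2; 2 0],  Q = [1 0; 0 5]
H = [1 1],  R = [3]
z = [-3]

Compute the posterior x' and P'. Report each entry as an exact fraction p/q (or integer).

x' = [-139/23, 64/23]
P' = [224/23 -191/23; -191/23 218/23]

x̄ = F·x = [-7, 2]
P̄ = F·P·Fᵀ + Q = [15 -4; -4 13]
y = z − H·x̄ = [2]
S = H·P̄·Hᵀ + R = [23]
K = P̄·Hᵀ·S⁻¹ = [11/23; 9/23]
x' = x̄ + K·y = [-139/23, 64/23]
P' = (I − K·H)·P̄ = [224/23 -191/23; -191/23 218/23]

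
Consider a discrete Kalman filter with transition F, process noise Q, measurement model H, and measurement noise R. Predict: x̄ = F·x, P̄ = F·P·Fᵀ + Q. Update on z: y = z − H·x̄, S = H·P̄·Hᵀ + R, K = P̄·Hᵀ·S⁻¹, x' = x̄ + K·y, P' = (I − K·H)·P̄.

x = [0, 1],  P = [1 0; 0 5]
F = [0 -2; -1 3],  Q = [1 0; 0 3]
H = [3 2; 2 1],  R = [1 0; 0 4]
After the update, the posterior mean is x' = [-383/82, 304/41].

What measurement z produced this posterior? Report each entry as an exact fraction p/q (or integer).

x̄ = F·x = [-2, 3]
P̄ = F·P·Fᵀ + Q = [21 -30; -30 49]
S = H·P̄·Hᵀ + R = [26 14; 14 17]
K = P̄·Hᵀ·S⁻¹ = [-39/82 45/41; 145/123 -199/123]
x' − x̄ = [-219/82, 181/41] = K·y
y = (KᵀK)⁻¹·Kᵀ·(x' − x̄) = [1, -2]
z = y + H·x̄ = [1, -2] + [0, -1] = [1, -3]

z = [1, -3]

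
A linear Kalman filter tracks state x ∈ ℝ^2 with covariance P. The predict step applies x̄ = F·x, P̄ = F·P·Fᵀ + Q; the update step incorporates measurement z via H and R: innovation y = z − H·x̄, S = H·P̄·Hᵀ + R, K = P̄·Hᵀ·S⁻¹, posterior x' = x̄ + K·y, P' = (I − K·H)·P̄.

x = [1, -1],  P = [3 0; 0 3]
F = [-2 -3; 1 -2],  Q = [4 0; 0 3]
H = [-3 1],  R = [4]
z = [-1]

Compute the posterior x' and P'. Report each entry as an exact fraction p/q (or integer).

x̄ = F·x = [1, 3]
P̄ = F·P·Fᵀ + Q = [43 12; 12 18]
y = z − H·x̄ = [-1]
S = H·P̄·Hᵀ + R = [337]
K = P̄·Hᵀ·S⁻¹ = [-117/337; -18/337]
x' = x̄ + K·y = [454/337, 1029/337]
P' = (I − K·H)·P̄ = [802/337 1938/337; 1938/337 5742/337]

x' = [454/337, 1029/337]
P' = [802/337 1938/337; 1938/337 5742/337]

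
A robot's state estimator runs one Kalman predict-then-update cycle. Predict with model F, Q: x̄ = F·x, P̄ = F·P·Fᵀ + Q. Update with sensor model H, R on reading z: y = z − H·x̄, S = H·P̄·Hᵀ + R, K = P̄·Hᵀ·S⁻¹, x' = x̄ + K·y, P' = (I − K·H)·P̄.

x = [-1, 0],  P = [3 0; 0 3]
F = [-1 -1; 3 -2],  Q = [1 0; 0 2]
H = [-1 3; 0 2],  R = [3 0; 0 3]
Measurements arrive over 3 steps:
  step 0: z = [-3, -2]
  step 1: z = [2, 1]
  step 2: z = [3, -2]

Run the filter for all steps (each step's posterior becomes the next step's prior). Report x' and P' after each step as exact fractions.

step 0: x' = [255/559, -2531/2795], P' = [2181/559 495/559; 495/559 1203/2795]
step 1: x' = [4902265/4451911, 4010660/4451911], P' = [7023684/4451911 1284561/4451911; 1284561/4451911 1236162/4451911]
step 2: x' = [-3631846983/1669609462, -219986459/3339218924], P' = [1231635714/834804731 463103847/1669609462; 463103847/1669609462 923207811/3339218924]

step 0: x̄ = F·x = [1, -3]
step 0: P̄ = F·P·Fᵀ + Q = [7 -3; -3 41]
step 0: y = z − H·x̄ = [7, 4]
step 0: S = H·P̄·Hᵀ + R = [397 252; 252 167]
step 0: K = P̄·Hᵀ·S⁻¹ = [-232/559 330/559; 378/2795 802/2795]
step 0: x' = x̄ + K·y = [255/559, -2531/2795]
step 0: P' = (I − K·H)·P̄ = [2181/559 495/559; 495/559 1203/2795]
step 1: x̄ = F·x = [1256/2795, 8887/2795]
step 1: P̄ = F·P·Fᵀ + Q = [19853/2795 -32784/2795; -32784/2795 78847/2795]
step 1: y = z − H·x̄ = [-3963/559, -14979/2795]
step 1: S = H·P̄·Hᵀ + R = [186913/559 107730/559; 107730/559 323773/2795]
step 1: K = P̄·Hᵀ·S⁻¹ = [-1056667/4451911 856374/4451911; 807975/4451911 824108/4451911]
step 1: x' = x̄ + K·y = [4902265/4451911, 4010660/4451911]
step 1: P' = (I − K·H)·P̄ = [7023684/4451911 1284561/4451911; 1284561/4451911 1236162/4451911]
step 2: x̄ = F·x = [-8912925/4451911, 6685475/4451911]
step 2: P̄ = F·P·Fᵀ + Q = [15280879/4451911 -19883289/4451911; -19883289/4451911 61646894/4451911]
step 2: y = z − H·x̄ = [-15613617/4451911, -22274772/4451911]
step 2: S = H·P̄·Hᵀ + R = [702758392/4451911 409647942/4451911; 409647942/4451911 259943309/4451911]
step 2: K = P̄·Hᵀ·S⁻¹ = [-3284281/15317518 154367949/834804731; 5637357/30635036 307735937/1669609462]
step 2: x' = x̄ + K·y = [-3631846983/1669609462, -219986459/3339218924]
step 2: P' = (I − K·H)·P̄ = [1231635714/834804731 463103847/1669609462; 463103847/1669609462 923207811/3339218924]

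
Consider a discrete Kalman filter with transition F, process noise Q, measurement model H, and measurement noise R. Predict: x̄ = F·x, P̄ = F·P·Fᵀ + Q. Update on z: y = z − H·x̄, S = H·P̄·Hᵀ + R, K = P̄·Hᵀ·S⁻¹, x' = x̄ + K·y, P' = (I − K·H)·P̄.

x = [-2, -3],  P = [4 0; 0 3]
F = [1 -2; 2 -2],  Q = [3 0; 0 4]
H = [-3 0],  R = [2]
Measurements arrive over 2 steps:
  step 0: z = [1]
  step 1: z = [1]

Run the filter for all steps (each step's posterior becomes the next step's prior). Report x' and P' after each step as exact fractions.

step 0: x' = [-49/173, -434/173], P' = [38/173 40/173; 40/173 1936/173]
step 1: x' = [-4557/14723, -3610/14723], P' = [16282/73615 3032/14723; 3032/14723 105828/14723]

step 0: x̄ = F·x = [4, 2]
step 0: P̄ = F·P·Fᵀ + Q = [19 20; 20 32]
step 0: y = z − H·x̄ = [13]
step 0: S = H·P̄·Hᵀ + R = [173]
step 0: K = P̄·Hᵀ·S⁻¹ = [-57/173; -60/173]
step 0: x' = x̄ + K·y = [-49/173, -434/173]
step 0: P' = (I − K·H)·P̄ = [38/173 40/173; 40/173 1936/173]
step 1: x̄ = F·x = [819/173, 770/173]
step 1: P̄ = F·P·Fᵀ + Q = [8141/173 7580/173; 7580/173 8268/173]
step 1: y = z − H·x̄ = [2630/173]
step 1: S = H·P̄·Hᵀ + R = [73615/173]
step 1: K = P̄·Hᵀ·S⁻¹ = [-24423/73615; -4548/14723]
step 1: x' = x̄ + K·y = [-4557/14723, -3610/14723]
step 1: P' = (I − K·H)·P̄ = [16282/73615 3032/14723; 3032/14723 105828/14723]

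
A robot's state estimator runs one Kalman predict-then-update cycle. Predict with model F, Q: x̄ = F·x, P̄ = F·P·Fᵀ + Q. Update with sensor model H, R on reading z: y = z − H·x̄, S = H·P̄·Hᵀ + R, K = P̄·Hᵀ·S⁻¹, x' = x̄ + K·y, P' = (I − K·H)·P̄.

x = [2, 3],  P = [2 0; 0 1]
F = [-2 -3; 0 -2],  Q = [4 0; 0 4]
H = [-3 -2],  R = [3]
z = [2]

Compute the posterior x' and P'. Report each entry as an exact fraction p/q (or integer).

x' = [-173/296, -55/148]
P' = [591/296 -387/148; -387/148 303/74]

x̄ = F·x = [-13, -6]
P̄ = F·P·Fᵀ + Q = [21 6; 6 8]
y = z − H·x̄ = [-49]
S = H·P̄·Hᵀ + R = [296]
K = P̄·Hᵀ·S⁻¹ = [-75/296; -17/148]
x' = x̄ + K·y = [-173/296, -55/148]
P' = (I − K·H)·P̄ = [591/296 -387/148; -387/148 303/74]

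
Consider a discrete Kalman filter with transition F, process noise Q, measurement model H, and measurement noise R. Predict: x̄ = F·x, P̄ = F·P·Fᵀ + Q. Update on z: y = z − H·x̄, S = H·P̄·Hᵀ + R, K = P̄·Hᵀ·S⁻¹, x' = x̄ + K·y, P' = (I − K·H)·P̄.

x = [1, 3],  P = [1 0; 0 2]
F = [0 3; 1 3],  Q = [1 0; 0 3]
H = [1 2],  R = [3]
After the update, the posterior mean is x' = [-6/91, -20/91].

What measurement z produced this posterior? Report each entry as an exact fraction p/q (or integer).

x̄ = F·x = [9, 10]
P̄ = F·P·Fᵀ + Q = [19 18; 18 22]
S = H·P̄·Hᵀ + R = [182]
K = P̄·Hᵀ·S⁻¹ = [55/182; 31/91]
x' − x̄ = [-825/91, -930/91] = K·y
y = (KᵀK)⁻¹·Kᵀ·(x' − x̄) = [-30]
z = y + H·x̄ = [-30] + [29] = [-1]

z = [-1]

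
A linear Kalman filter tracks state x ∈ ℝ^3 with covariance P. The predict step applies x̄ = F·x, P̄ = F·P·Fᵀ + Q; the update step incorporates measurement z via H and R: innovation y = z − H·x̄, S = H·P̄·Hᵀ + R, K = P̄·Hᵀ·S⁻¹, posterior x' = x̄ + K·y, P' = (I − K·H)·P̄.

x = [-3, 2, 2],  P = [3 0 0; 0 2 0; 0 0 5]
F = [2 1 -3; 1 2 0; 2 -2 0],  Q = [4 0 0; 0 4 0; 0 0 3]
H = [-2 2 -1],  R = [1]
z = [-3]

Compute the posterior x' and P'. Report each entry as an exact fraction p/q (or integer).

x' = [515/148, -31/74, -1455/296]
P' = [1413/74 541/37 -1267/148; 541/37 537/37 -19/74; -1267/148 -19/74 4959/296]

x̄ = F·x = [-10, 1, -10]
P̄ = F·P·Fᵀ + Q = [63 10 8; 10 15 -2; 8 -2 23]
y = z − H·x̄ = [-35]
S = H·P̄·Hᵀ + R = [296]
K = P̄·Hᵀ·S⁻¹ = [-57/148; 3/74; -43/296]
x' = x̄ + K·y = [515/148, -31/74, -1455/296]
P' = (I − K·H)·P̄ = [1413/74 541/37 -1267/148; 541/37 537/37 -19/74; -1267/148 -19/74 4959/296]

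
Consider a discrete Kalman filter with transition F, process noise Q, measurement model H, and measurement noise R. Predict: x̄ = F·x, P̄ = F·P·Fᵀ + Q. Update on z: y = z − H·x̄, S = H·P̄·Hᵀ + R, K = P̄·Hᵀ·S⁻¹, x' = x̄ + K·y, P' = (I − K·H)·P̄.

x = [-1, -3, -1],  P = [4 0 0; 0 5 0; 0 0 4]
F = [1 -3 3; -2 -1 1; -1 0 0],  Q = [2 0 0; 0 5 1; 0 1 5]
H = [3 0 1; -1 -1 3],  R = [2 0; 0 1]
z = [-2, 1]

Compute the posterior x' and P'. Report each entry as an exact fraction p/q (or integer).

x̄ = F·x = [5, 4, 1]
P̄ = F·P·Fᵀ + Q = [87 19 -4; 19 30 9; -4 9 9]
y = z − H·x̄ = [-18, 7]
S = H·P̄·Hᵀ + R = [770 -332; -332 207]
K = P̄·Hᵀ·S⁻¹ = [14023/49166 -2768/24583; 3179/24583 2486/24583; 6683/49166 7972/24583]
x' = x̄ + K·y = [-22668/24583, 58512/24583, 20240/24583]
P' = (I − K·H)·P̄ = [20283/49166 -56578/24583 -32803/49166; -56578/24583 582368/24583 176092/24583; -32803/49166 176092/24583 111775/49166]

x' = [-22668/24583, 58512/24583, 20240/24583]
P' = [20283/49166 -56578/24583 -32803/49166; -56578/24583 582368/24583 176092/24583; -32803/49166 176092/24583 111775/49166]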